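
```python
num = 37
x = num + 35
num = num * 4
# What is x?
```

Trace:
`num = 37` → num = 37
`x = num + 35` → x = 72
`num = num * 4` → num = 148
So x = 72

Answer: 72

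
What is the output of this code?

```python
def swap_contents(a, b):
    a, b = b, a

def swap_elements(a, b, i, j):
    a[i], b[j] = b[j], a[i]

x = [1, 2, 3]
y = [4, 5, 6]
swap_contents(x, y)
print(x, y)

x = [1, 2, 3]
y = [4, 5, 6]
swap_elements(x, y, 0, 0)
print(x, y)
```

Key concept: parameter rebinding vs mutation.
Step by step:
`x = [1, 2, 3]` → x = [1, 2, 3]
`y = [4, 5, 6]` → y = [4, 5, 6]
`swap_contents(x, y)` → no visible change to tracked variables
`print(x, y)` → prints [1, 2, 3] [4, 5, 6]
`x = [1, 2, 3]` → x = [1, 2, 3]
`y = [4, 5, 6]` → y = [4, 5, 6]
`swap_elements(x, y, 0, 0)` → x = [4, 2, 3]; y = [1, 5, 6]
`print(x, y)` → prints [4, 2, 3] [1, 5, 6]

Answer:
[1, 2, 3] [4, 5, 6]
[4, 2, 3] [1, 5, 6]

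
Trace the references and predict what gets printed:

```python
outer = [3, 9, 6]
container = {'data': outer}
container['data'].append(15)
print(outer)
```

Key concept: dict holds reference to list.
Step by step:
`outer = [3, 9, 6]` → outer = [3, 9, 6]
`container = {'data': outer}` → container = {'data': [3, 9, 6]}
`container['data'].append(15)` → outer = [3, 9, 6, 15]; container = {'data': [3, 9, 6, 15]}
`print(outer)` → prints [3, 9, 6, 15]

Answer: [3, 9, 6, 15]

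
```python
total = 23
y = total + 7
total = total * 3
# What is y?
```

Trace:
`total = 23` → total = 23
`y = total + 7` → y = 30
`total = total * 3` → total = 69
So y = 30

Answer: 30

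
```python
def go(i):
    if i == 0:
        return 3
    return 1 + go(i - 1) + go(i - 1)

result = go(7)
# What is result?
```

go(i) = 1 + 2·go(i-1), go(0)=3. Closed form: (3+1)·2^7 - 1 = 511.

Answer: 511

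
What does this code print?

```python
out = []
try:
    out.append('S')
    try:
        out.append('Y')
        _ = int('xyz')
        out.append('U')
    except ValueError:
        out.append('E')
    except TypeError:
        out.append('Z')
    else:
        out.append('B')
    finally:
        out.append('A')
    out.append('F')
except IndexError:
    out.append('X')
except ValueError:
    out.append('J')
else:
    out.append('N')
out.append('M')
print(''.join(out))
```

Execution trace: 'S' (try body) → 'Y' (inner try body) → 'E' (inner except ValueError) → 'A' (inner finally) → 'F' (try body, no exception) → 'N' (else) → 'M' (after the try/except). Output: SYEAFNM

Answer: SYEAFNM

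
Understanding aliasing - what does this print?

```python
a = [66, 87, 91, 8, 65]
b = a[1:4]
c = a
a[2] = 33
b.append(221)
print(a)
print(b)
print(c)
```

Key concept: slice vs alias.
Step by step:
`a = [66, 87, 91, 8, 65]` → a = [66, 87, 91, 8, 65]
`b = a[1:4]` → b = [87, 91, 8]
`c = a` → c = [66, 87, 91, 8, 65] (same object as a)
`a[2] = 33` → a = [66, 87, 33, 8, 65] (same object as c); c = [66, 87, 33, 8, 65] (same object as a)
`b.append(221)` → b = [87, 91, 8, 221]
`print(a)` → prints [66, 87, 33, 8, 65]
`print(b)` → prints [87, 91, 8, 221]
`print(c)` → prints [66, 87, 33, 8, 65]

Answer:
[66, 87, 33, 8, 65]
[87, 91, 8, 221]
[66, 87, 33, 8, 65]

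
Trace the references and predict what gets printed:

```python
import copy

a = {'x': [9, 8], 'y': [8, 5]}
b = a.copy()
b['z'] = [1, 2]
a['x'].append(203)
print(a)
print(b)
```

Key concept: shallow copy of dict with mutable values.
Step by step:
`a = {'x': [9, 8], 'y': [8, 5]}` → a = {'x': [9, 8], 'y': [8, 5]}
`b = a.copy()` → b = {'x': [9, 8], 'y': [8, 5]}
`b['z'] = [1, 2]` → b = {'x': [9, 8], 'y': [8, 5], 'z': [1, 2]}
`a['x'].append(203)` → a = {'x': [9, 8, 203], 'y': [8, 5]}; b = {'x': [9, 8, 203], 'y': [8, 5], 'z': [1, 2]}
`print(a)` → prints {'x': [9, 8, 203], 'y': [8, 5]}
`print(b)` → prints {'x': [9, 8, 203], 'y': [8, 5], 'z': [1, 2]}

Answer:
{'x': [9, 8, 203], 'y': [8, 5]}
{'x': [9, 8, 203], 'y': [8, 5], 'z': [1, 2]}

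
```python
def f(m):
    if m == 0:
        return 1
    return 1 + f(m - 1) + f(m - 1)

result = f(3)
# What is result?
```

f(m) = 1 + 2·f(m-1), f(0)=1. Closed form: (1+1)·2^3 - 1 = 15.

Answer: 15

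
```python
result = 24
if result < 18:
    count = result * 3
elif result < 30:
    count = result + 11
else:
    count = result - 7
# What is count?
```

Trace:
`result = 24` → result = 24
`if result < 18: ...` → result < 18 is False, result < 30 is True → count = 35
So count = 35

Answer: 35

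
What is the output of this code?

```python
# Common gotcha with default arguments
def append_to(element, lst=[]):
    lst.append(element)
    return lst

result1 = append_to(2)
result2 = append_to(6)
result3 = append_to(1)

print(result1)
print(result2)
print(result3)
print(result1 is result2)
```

Key concept: mutable default argument gotcha.
Step by step:
`result1 = append_to(2)` → result1 = [2]
`result2 = append_to(6)` → result1 = [2, 6] (same object as result2); result2 = [2, 6] (same object as result1)
`result3 = append_to(1)` → result1 = [2, 6, 1] (same object as result2, result3); result2 = [2, 6, 1] (same object as result1, result3); result3 = [2, 6, 1] (same object as result1, result2)
`print(result1)` → prints [2, 6, 1]
`print(result2)` → prints [2, 6, 1]
`print(result3)` → prints [2, 6, 1]
`print(result1 is result2)` → prints True

Answer:
[2, 6, 1]
[2, 6, 1]
[2, 6, 1]
True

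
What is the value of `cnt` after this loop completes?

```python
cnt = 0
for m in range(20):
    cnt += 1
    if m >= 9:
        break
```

Loop breaks when m reaches 9, cnt is 10
`cnt` takes the values: 0 → 1 → 2 → 3 → 4 → 5 → 6 → 7 → 8 → 9 → 10

Answer: 10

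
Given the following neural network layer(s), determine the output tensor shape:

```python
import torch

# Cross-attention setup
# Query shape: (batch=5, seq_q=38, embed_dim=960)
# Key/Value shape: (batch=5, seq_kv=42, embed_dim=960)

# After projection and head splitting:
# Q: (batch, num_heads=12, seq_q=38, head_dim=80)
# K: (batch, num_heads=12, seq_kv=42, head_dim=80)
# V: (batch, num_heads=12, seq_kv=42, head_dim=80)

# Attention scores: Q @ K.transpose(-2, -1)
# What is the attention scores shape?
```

Input: (5, 38, 960) -> Output: (5, 12, 38, 42)

Answer: (5, 12, 38, 42)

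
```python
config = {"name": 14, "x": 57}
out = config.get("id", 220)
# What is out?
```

Trace:
`config = {"name": 14, "x": 57}` → config = {'name': 14, 'x': 57}
`out = config.get("id", 220)` → out = 220
So out = 220

Answer: 220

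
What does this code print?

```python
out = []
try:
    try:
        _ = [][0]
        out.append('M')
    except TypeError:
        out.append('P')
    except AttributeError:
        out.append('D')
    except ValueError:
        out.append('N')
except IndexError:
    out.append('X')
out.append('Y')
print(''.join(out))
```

Execution trace: 'X' (outer except IndexError) → 'Y' (after the try/except). Output: XY

Answer: XY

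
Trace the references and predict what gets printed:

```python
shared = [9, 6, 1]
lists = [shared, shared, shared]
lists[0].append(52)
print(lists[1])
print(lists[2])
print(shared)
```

Key concept: list of same reference.
Step by step:
`shared = [9, 6, 1]` → shared = [9, 6, 1]
`lists = [shared, shared, shared]` → lists = [[9, 6, 1], [9, 6, 1], [9, 6, 1]]
`lists[0].append(52)` → shared = [9, 6, 1, 52]; lists = [[9, 6, 1, 52], [9, 6, 1, 52], [9, 6, 1, 52]]
`print(lists[1])` → prints [9, 6, 1, 52]
`print(lists[2])` → prints [9, 6, 1, 52]
`print(shared)` → prints [9, 6, 1, 52]

Answer:
[9, 6, 1, 52]
[9, 6, 1, 52]
[9, 6, 1, 52]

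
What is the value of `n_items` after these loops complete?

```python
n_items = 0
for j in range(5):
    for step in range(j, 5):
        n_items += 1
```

Upper triangle: 5 + 4 + ... + 1
`n_items` takes the values: 0 → 1 → 2 → 3 → 4 → 5 → 6 → 7 → 8 → 9 → 10 → 11 → 12 → 13 → 14 → 15

Answer: 15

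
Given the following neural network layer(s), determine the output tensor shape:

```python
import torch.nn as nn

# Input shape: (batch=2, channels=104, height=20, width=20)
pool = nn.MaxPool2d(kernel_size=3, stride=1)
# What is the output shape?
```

Input: (2, 104, 20, 20) -> Output: (2, 104, 18, 18)

Answer: (2, 104, 18, 18)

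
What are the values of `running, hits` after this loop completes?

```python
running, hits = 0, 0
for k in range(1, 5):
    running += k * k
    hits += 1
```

Sum of squares and count
`running, hits` takes the values: (0, 0) → (1, 0) → (1, 1) → (5, 1) → (5, 2) → (14, 2) → (14, 3) → (30, 3) → (30, 4)

Answer: 30, 4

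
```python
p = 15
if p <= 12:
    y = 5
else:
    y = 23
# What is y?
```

Trace:
`p = 15` → p = 15
`if p <= 12: ...` → p <= 12 is False, take else branch → y = 23
So y = 23

Answer: 23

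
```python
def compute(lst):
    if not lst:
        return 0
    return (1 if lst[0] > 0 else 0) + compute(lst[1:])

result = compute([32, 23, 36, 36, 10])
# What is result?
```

Count of positive elements in [32, 23, 36, 36, 10] = 5

Answer: 5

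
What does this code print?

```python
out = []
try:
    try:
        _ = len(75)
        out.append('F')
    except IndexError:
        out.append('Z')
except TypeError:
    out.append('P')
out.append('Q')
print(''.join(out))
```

Execution trace: 'P' (outer except TypeError) → 'Q' (after the try/except). Output: PQ

Answer: PQ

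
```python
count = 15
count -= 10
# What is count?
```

Trace:
`count = 15` → count = 15
`count -= 10` → count = 5
So count = 5

Answer: 5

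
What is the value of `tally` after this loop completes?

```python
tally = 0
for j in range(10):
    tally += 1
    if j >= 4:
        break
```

Loop breaks when j reaches 4, tally is 5
`tally` takes the values: 0 → 1 → 2 → 3 → 4 → 5

Answer: 5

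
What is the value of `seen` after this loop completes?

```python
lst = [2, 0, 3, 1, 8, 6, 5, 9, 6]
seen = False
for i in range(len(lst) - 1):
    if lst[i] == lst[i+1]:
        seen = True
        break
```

Check consecutive duplicates in [2, 0, 3, 1, 8, 6, 5, 9, 6]
`seen` takes the values: False

Answer: False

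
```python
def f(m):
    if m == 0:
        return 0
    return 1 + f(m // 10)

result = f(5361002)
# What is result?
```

Count of digits of 5361002: 7

Answer: 7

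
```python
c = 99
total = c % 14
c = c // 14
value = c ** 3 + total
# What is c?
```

Trace:
`c = 99` → c = 99
`total = c % 14` → total = 1
`c = c // 14` → c = 7
`value = c ** 3 + total` → value = 344
So c = 7

Answer: 7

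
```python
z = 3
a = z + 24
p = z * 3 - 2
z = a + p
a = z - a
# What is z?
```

Trace:
`z = 3` → z = 3
`a = z + 24` → a = 27
`p = z * 3 - 2` → p = 7
`z = a + p` → z = 34
`a = z - a` → a = 7
So z = 34

Answer: 34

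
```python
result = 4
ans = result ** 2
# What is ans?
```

Trace:
`result = 4` → result = 4
`ans = result ** 2` → ans = 16
So ans = 16

Answer: 16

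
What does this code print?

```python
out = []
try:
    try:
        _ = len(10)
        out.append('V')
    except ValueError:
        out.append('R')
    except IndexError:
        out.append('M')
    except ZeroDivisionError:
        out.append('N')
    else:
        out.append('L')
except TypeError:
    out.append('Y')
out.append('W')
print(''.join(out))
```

Execution trace: 'Y' (outer except TypeError) → 'W' (after the try/except). Output: YW

Answer: YW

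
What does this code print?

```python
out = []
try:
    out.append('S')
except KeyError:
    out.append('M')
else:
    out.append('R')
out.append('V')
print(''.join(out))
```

Execution trace: 'S' (try body, no exception) → 'R' (else) → 'V' (after the try/except). Output: SRV

Answer: SRV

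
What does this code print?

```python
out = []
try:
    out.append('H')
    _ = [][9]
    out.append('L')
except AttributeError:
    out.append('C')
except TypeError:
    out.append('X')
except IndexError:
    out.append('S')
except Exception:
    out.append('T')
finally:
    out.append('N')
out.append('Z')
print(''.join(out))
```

Execution trace: 'H' (try body) → 'S' (except IndexError) → 'N' (finally) → 'Z' (after the try/except). Output: HSNZ

Answer: HSNZ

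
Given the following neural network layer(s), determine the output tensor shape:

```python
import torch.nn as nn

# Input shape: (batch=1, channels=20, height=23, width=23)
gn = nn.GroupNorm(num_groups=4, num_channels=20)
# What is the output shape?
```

Input: (1, 20, 23, 23) -> Output: (1, 20, 23, 23)

Answer: (1, 20, 23, 23)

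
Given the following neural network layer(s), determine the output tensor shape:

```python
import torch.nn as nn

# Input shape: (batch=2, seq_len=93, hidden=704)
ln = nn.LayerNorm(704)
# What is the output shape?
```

Input: (2, 93, 704) -> Output: (2, 93, 704)

Answer: (2, 93, 704)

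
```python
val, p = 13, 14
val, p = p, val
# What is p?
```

Trace:
`val, p = 13, 14` → val = 13; p = 14
`val, p = p, val` → val = 14; p = 13
So p = 13

Answer: 13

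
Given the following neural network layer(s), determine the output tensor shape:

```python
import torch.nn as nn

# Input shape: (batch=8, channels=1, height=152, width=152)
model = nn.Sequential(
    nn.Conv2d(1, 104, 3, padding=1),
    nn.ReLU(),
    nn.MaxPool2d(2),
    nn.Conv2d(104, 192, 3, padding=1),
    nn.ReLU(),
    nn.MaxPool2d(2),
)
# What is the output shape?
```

Input: (8, 1, 152, 152) -> after first Conv2d: (8, 104, 152, 152) -> after first MaxPool2d: (8, 104, 76, 76) -> after second Conv2d: (8, 192, 76, 76) -> Output: (8, 192, 38, 38)

Answer: (8, 192, 38, 38)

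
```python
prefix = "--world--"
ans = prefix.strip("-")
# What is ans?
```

Trace:
`prefix = "--world--"` → prefix = '--world--'
`ans = prefix.strip("-")` → ans = 'world'
So ans = 'world'

Answer: 'world'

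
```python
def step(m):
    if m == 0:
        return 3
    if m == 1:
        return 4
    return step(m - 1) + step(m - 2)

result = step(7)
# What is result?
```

Build up from base cases: step(0)=3, step(1)=4, step(2)=7, step(3)=11, step(4)=18, step(5)=29, step(6)=47, ..., step(7)=76

Answer: 76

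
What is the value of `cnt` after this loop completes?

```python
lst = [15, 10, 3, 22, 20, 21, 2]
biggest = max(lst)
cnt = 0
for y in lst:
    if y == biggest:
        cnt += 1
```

Count of max value 22 in [15, 10, 3, 22, 20, 21, 2]
`cnt` takes the values: 0 → 1

Answer: 1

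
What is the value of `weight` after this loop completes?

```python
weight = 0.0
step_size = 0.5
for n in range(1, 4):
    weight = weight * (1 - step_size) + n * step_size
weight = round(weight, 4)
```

Moving average with lr=0.5
`weight` takes the values: 0.0 → 0.5 → 1.25 → 2.125

Answer: 2.125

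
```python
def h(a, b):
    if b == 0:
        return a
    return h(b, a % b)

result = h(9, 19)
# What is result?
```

h(9, 19) -> h(19, 9) -> h(9, 1) -> h(1, 0) -> 1

Answer: 1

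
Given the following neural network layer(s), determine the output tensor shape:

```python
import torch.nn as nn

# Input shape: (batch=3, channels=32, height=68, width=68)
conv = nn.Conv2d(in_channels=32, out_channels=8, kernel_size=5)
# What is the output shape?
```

Input: (3, 32, 68, 68) -> Output: (3, 8, 64, 64)

Answer: (3, 8, 64, 64)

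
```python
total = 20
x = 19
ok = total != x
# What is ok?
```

Trace:
`total = 20` → total = 20
`x = 19` → x = 19
`ok = total != x` → ok = True
So ok = True

Answer: True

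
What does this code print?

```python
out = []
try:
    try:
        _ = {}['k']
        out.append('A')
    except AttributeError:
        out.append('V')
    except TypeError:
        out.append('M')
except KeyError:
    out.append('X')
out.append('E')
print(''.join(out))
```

Execution trace: 'X' (outer except KeyError) → 'E' (after the try/except). Output: XE

Answer: XE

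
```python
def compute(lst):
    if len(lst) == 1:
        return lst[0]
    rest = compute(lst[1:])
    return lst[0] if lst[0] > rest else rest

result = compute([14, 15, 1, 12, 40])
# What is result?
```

Recursive max over [14, 15, 1, 12, 40] = 40

Answer: 40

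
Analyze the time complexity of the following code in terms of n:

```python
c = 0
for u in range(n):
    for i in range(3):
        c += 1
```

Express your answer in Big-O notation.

Each loop level contributes: n × 1. Multiplying the contributions gives O(n).

Answer: O(n)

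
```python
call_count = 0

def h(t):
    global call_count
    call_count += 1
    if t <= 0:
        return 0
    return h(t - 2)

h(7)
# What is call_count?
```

Linear recursion stepping by 2: 5 calls from t=7 down to ≤0.

Answer: 5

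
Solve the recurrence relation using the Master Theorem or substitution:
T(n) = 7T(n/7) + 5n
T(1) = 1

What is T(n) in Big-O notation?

By Master Theorem: a=7, b=7, f(n)=5n. Since log_7(7) = 1 and f(n) = Θ(n^1), Case 2 applies. T(n) = O(n log n).

Answer: O(n log n)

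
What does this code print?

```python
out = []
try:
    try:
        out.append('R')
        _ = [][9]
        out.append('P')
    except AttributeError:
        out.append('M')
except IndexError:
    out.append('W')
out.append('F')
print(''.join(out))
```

Execution trace: 'R' (inner try body) → 'W' (outer except IndexError) → 'F' (after the try/except). Output: RWF

Answer: RWF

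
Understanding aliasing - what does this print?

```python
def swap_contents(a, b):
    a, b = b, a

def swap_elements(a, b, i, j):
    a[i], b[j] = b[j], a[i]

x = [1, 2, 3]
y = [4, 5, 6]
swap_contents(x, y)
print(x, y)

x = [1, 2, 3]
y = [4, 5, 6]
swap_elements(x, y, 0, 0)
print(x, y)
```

Key concept: parameter rebinding vs mutation.
Step by step:
`x = [1, 2, 3]` → x = [1, 2, 3]
`y = [4, 5, 6]` → y = [4, 5, 6]
`swap_contents(x, y)` → no visible change to tracked variables
`print(x, y)` → prints [1, 2, 3] [4, 5, 6]
`x = [1, 2, 3]` → x = [1, 2, 3]
`y = [4, 5, 6]` → y = [4, 5, 6]
`swap_elements(x, y, 0, 0)` → x = [4, 2, 3]; y = [1, 5, 6]
`print(x, y)` → prints [4, 2, 3] [1, 5, 6]

Answer:
[1, 2, 3] [4, 5, 6]
[4, 2, 3] [1, 5, 6]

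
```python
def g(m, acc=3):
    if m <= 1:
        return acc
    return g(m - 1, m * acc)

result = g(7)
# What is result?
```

Accumulator trace (n, acc): (7, 3) -> (6, 21) -> (5, 126) -> (4, 630) -> (3, 2520) -> (2, 7560) -> (1, 15120) -> return 15120

Answer: 15120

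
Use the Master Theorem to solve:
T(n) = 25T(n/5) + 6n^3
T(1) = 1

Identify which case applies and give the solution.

a=25, b=5, f(n)=6n^3. log_5(25) = 2. Since c=3 > 2 and the regularity condition holds (25(n/5)^3 = (25/5^3)n^3 with 25/5^3 < 1), Case 3 applies: T(n) = Θ(f(n)) = O(n^3).

Answer: O(n^3) - Case 3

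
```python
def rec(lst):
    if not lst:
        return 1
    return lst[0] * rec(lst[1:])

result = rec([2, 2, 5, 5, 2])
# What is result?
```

Product over [2, 2, 5, 5, 2] = 2 * 2 * 5 * 5 * 2 = 200

Answer: 200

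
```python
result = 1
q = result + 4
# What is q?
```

Trace:
`result = 1` → result = 1
`q = result + 4` → q = 5
So q = 5

Answer: 5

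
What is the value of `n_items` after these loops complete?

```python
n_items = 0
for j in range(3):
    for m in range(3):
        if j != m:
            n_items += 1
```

3² - 3 (exclude diagonal)
`n_items` takes the values: 0 → 1 → 2 → 3 → 4 → 5 → 6

Answer: 6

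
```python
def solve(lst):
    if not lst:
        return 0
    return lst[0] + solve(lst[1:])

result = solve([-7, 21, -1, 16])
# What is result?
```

(-7) + 21 + (-1) + 16 + 0 = 29

Answer: 29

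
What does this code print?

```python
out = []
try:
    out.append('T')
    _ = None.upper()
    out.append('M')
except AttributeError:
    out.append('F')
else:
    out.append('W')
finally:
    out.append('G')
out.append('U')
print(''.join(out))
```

Execution trace: 'T' (try body) → 'F' (except AttributeError) → 'G' (finally) → 'U' (after the try/except). Output: TFGU

Answer: TFGU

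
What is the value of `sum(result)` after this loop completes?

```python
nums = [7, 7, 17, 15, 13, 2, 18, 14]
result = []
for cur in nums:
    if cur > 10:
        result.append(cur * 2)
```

Sum of doubled values > 10
`result` takes the values: [] → [34] → [34, 30] → [34, 30, 26] → [34, 30, 26, 36] → [34, 30, 26, 36, 28]
So `sum(result)` = 154

Answer: 154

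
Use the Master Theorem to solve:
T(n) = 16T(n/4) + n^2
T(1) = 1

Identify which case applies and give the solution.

a=16, b=4, f(n)=n^2. log_4(16) = 2. Since c=2 = 2, Case 2 applies: T(n) = Θ(n^log_b(a) · log n) = O(n^2 log n).

Answer: O(n^2 log n) - Case 2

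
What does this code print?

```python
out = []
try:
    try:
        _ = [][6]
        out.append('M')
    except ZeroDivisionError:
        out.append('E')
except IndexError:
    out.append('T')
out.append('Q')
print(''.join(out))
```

Execution trace: 'T' (outer except IndexError) → 'Q' (after the try/except). Output: TQ

Answer: TQ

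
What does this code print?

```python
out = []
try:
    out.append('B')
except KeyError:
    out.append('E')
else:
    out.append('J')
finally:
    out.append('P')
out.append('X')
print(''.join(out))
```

Execution trace: 'B' (try body, no exception) → 'J' (else) → 'P' (finally) → 'X' (after the try/except). Output: BJPX

Answer: BJPX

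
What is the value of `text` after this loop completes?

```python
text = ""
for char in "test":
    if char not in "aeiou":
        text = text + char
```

Remove vowels from 'test'
`text` takes the values: "" → "t" → "ts" → "tst"

Answer: "tst"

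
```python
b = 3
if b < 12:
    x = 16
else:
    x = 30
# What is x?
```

Trace:
`b = 3` → b = 3
`if b < 12: ...` → b < 12 is True → x = 16
So x = 16

Answer: 16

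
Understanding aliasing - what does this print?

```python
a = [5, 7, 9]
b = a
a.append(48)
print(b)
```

Key concept: basic list aliasing.
Step by step:
`a = [5, 7, 9]` → a = [5, 7, 9]
`b = a` → b = [5, 7, 9] (same object as a)
`a.append(48)` → a = [5, 7, 9, 48] (same object as b); b = [5, 7, 9, 48] (same object as a)
`print(b)` → prints [5, 7, 9, 48]

Answer: [5, 7, 9, 48]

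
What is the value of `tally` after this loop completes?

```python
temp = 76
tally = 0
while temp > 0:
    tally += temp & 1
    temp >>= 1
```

Count set bits in 76 (binary: 0b1001100)
`tally` takes the values: 0 → 1 → 2 → 3

Answer: 3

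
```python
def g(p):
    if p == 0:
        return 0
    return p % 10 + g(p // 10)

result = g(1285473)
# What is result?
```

Sum of digits of 1285473: 3 + 7 + 4 + 5 + 8 + 2 + 1 = 30

Answer: 30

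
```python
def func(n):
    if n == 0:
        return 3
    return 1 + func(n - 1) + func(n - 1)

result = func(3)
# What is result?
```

func(n) = 1 + 2·func(n-1), func(0)=3. Closed form: (3+1)·2^3 - 1 = 31.

Answer: 31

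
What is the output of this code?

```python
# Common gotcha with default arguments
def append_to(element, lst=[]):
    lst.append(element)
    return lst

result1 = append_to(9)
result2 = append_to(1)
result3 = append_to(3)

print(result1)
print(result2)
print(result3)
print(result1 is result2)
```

Key concept: mutable default argument gotcha.
Step by step:
`result1 = append_to(9)` → result1 = [9]
`result2 = append_to(1)` → result1 = [9, 1] (same object as result2); result2 = [9, 1] (same object as result1)
`result3 = append_to(3)` → result1 = [9, 1, 3] (same object as result2, result3); result2 = [9, 1, 3] (same object as result1, result3); result3 = [9, 1, 3] (same object as result1, result2)
`print(result1)` → prints [9, 1, 3]
`print(result2)` → prints [9, 1, 3]
`print(result3)` → prints [9, 1, 3]
`print(result1 is result2)` → prints True

Answer:
[9, 1, 3]
[9, 1, 3]
[9, 1, 3]
True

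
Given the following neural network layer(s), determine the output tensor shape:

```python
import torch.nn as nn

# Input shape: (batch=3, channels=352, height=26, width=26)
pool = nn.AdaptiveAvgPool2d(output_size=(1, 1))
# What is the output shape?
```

Input: (3, 352, 26, 26) -> Output: (3, 352, 1, 1)

Answer: (3, 352, 1, 1)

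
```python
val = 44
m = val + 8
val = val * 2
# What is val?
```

Trace:
`val = 44` → val = 44
`m = val + 8` → m = 52
`val = val * 2` → val = 88
So val = 88

Answer: 88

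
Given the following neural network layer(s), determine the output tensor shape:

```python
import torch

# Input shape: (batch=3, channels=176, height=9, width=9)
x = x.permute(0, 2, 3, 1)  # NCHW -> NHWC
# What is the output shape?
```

Input: (3, 176, 9, 9) -> Output: (3, 9, 9, 176)

Answer: (3, 9, 9, 176)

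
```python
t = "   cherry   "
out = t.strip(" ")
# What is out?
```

Trace:
`t = "   cherry   "` → t = '   cherry   '
`out = t.strip(" ")` → out = 'cherry'
So out = 'cherry'

Answer: 'cherry'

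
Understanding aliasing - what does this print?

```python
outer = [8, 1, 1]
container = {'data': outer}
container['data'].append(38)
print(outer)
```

Key concept: dict holds reference to list.
Step by step:
`outer = [8, 1, 1]` → outer = [8, 1, 1]
`container = {'data': outer}` → container = {'data': [8, 1, 1]}
`container['data'].append(38)` → outer = [8, 1, 1, 38]; container = {'data': [8, 1, 1, 38]}
`print(outer)` → prints [8, 1, 1, 38]

Answer: [8, 1, 1, 38]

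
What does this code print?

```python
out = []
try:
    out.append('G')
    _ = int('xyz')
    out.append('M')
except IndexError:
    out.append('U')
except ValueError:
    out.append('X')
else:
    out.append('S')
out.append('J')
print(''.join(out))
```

Execution trace: 'G' (try body) → 'X' (except ValueError) → 'J' (after the try/except). Output: GXJ

Answer: GXJ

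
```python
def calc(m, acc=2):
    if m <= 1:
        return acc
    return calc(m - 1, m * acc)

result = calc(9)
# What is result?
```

Accumulator trace (n, acc): (9, 2) -> (8, 18) -> (7, 144) -> (6, 1008) -> (5, 6048) -> (4, 30240) -> (3, 120960) -> (2, 362880) -> (1, 725760) -> return 725760

Answer: 725760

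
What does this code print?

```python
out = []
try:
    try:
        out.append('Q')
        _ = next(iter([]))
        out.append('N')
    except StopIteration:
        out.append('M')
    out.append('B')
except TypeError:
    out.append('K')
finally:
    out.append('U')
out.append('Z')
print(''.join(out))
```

Execution trace: 'Q' (inner try body) → 'M' (inner except StopIteration) → 'B' (try body, no exception) → 'U' (finally) → 'Z' (after the try/except). Output: QMBUZ

Answer: QMBUZ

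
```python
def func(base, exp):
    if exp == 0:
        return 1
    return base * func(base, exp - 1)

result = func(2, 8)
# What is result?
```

func(2, 8) = 2 * 2 * 2 * 2 * 2 * 2 * 2 * 2 = 256

Answer: 256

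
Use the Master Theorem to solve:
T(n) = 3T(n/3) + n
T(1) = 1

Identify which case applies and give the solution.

a=3, b=3, f(n)=n. log_3(3) = 1. Since c=1 = 1, Case 2 applies: T(n) = Θ(n^log_b(a) · log n) = O(n log n).

Answer: O(n log n) - Case 2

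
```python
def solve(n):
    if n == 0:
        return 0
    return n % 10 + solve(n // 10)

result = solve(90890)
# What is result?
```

Sum of digits of 90890: 0 + 9 + 8 + 0 + 9 = 26

Answer: 26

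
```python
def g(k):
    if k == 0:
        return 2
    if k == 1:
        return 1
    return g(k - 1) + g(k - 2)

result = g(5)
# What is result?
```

Build up from base cases: g(0)=2, g(1)=1, g(2)=3, g(3)=4, g(4)=7, g(5)=11

Answer: 11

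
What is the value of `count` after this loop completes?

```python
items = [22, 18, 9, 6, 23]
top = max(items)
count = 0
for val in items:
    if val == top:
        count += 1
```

Count of max value 23 in [22, 18, 9, 6, 23]
`count` takes the values: 0 → 1

Answer: 1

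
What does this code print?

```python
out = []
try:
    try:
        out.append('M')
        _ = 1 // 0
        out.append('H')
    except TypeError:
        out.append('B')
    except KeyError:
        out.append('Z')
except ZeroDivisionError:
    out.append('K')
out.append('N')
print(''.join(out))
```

Execution trace: 'M' (try body) → 'K' (outer except ZeroDivisionError) → 'N' (after the try/except). Output: MKN

Answer: MKN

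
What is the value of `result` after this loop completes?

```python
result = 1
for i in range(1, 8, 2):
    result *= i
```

Product of 1, 3, 5, ... up to 7
`result` takes the values: 1 → 3 → 15 → 105

Answer: 105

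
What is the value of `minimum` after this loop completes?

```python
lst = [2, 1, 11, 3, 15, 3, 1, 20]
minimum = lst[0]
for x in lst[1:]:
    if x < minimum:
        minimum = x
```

Minimum of [2, 1, 11, 3, 15, 3, 1, 20]
`minimum` takes the values: 2 → 1

Answer: 1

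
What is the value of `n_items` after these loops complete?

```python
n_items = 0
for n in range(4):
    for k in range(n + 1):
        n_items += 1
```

Triangle: 1 + 2 + ... + 4
`n_items` takes the values: 0 → 1 → 2 → 3 → 4 → 5 → 6 → 7 → 8 → 9 → 10

Answer: 10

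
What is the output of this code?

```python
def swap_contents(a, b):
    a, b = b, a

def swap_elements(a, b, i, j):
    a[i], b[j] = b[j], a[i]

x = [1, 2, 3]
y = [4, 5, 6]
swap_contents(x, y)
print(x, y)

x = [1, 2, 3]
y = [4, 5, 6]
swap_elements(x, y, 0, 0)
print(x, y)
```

Key concept: parameter rebinding vs mutation.
Step by step:
`x = [1, 2, 3]` → x = [1, 2, 3]
`y = [4, 5, 6]` → y = [4, 5, 6]
`swap_contents(x, y)` → no visible change to tracked variables
`print(x, y)` → prints [1, 2, 3] [4, 5, 6]
`x = [1, 2, 3]` → x = [1, 2, 3]
`y = [4, 5, 6]` → y = [4, 5, 6]
`swap_elements(x, y, 0, 0)` → x = [4, 2, 3]; y = [1, 5, 6]
`print(x, y)` → prints [4, 2, 3] [1, 5, 6]

Answer:
[1, 2, 3] [4, 5, 6]
[4, 2, 3] [1, 5, 6]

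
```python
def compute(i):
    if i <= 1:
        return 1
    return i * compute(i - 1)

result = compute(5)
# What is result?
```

compute(5) = 5 * 4 * 3 * 2 * 1 = 120

Answer: 120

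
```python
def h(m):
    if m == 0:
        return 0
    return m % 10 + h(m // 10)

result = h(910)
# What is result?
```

Sum of digits of 910: 0 + 1 + 9 = 10

Answer: 10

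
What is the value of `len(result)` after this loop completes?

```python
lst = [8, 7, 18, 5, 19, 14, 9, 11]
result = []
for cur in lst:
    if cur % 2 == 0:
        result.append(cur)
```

Count even numbers in [8, 7, 18, 5, 19, 14, 9, 11]
`result` takes the values: [] → [8] → [8, 18] → [8, 18, 14]
So `len(result)` = 3

Answer: 3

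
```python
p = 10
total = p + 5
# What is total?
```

Trace:
`p = 10` → p = 10
`total = p + 5` → total = 15
So total = 15

Answer: 15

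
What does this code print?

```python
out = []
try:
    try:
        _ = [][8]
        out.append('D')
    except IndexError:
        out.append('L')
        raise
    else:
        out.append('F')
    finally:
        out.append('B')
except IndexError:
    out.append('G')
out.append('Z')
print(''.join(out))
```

Execution trace: 'L' (inner except IndexError) → 'B' (inner finally) → 'G' (outer except IndexError) → 'Z' (after the try/except). Output: LBGZ

Answer: LBGZ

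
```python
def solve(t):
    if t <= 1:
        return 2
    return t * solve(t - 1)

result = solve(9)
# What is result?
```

solve(9) = 9 * 8 * 7 * 6 * 5 * 4 * 3 * 2 * 2 = 725760

Answer: 725760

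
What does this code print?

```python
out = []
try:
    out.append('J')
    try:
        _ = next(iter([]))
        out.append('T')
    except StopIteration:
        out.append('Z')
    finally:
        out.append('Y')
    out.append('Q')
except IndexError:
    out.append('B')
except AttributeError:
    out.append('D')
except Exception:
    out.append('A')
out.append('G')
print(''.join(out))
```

Execution trace: 'J' (try body) → 'Z' (inner except StopIteration) → 'Y' (inner finally) → 'Q' (try body, no exception) → 'G' (after the try/except). Output: JZYQG

Answer: JZYQG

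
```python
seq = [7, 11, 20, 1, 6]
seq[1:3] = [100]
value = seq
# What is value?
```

Trace:
`seq = [7, 11, 20, 1, 6]` → seq = [7, 11, 20, 1, 6]
`seq[1:3] = [100]` → seq = [7, 100, 1, 6]
`value = seq` → value = [7, 100, 1, 6]
So value = [7, 100, 1, 6]

Answer: [7, 100, 1, 6]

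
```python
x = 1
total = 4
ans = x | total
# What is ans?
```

Trace:
`x = 1` → x = 1
`total = 4` → total = 4
`ans = x | total` → ans = 5
So ans = 5

Answer: 5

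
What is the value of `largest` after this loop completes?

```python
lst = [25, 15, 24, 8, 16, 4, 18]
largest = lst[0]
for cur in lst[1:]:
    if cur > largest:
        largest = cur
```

Maximum of [25, 15, 24, 8, 16, 4, 18]
`largest` takes the values: 25

Answer: 25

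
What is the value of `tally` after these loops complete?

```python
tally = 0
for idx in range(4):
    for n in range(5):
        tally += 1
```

4 * 5 = 20
`tally` takes the values: 0 → 1 → 2 → 3 → 4 → 5 → 6 → 7 → 8 → 9 → 10 → 11 → 12 → 13 → 14 → 15 → 16 → 17 → 18 → 19 → 20

Answer: 20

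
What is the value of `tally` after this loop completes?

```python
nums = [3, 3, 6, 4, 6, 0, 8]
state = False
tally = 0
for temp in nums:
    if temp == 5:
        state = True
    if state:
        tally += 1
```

Count elements after first 5 in [3, 3, 6, 4, 6, 0, 8]
`tally` takes the values: 0

Answer: 0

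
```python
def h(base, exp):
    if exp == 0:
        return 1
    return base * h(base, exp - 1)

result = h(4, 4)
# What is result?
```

h(4, 4) = 4 * 4 * 4 * 4 = 256

Answer: 256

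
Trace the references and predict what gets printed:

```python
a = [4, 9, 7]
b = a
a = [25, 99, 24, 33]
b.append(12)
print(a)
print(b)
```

Key concept: rebinding vs mutation: a is rebound to a new list, b still points at the original.
Step by step:
`a = [4, 9, 7]` → a = [4, 9, 7]
`b = a` → b = [4, 9, 7] (same object as a)
`a = [25, 99, 24, 33]` → a = [25, 99, 24, 33]
`b.append(12)` → b = [4, 9, 7, 12]
`print(a)` → prints [25, 99, 24, 33]
`print(b)` → prints [4, 9, 7, 12]

Answer:
[25, 99, 24, 33]
[4, 9, 7, 12]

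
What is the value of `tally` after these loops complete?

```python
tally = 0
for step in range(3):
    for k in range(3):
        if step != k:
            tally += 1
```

3² - 3 (exclude diagonal)
`tally` takes the values: 0 → 1 → 2 → 3 → 4 → 5 → 6

Answer: 6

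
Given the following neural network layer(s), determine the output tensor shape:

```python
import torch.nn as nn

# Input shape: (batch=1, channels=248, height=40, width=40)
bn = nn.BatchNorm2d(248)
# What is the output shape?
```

Input: (1, 248, 40, 40) -> Output: (1, 248, 40, 40)

Answer: (1, 248, 40, 40)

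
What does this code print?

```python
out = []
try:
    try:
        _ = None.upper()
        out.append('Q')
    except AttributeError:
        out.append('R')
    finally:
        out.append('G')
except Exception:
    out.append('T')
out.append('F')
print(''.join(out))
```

Execution trace: 'R' (inner except AttributeError) → 'G' (inner finally) → 'F' (after the try/except). Output: RGF

Answer: RGF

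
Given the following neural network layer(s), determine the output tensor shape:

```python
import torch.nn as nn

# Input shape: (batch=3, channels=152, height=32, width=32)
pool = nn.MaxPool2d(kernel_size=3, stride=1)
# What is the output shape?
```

Input: (3, 152, 32, 32) -> Output: (3, 152, 30, 30)

Answer: (3, 152, 30, 30)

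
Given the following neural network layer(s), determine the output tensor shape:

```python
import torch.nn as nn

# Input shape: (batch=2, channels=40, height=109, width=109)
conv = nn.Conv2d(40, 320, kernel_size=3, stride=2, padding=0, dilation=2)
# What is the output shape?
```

Input: (2, 40, 109, 109) -> Output: (2, 320, 53, 53)

Answer: (2, 320, 53, 53)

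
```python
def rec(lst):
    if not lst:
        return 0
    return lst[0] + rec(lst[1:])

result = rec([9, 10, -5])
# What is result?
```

9 + 10 + (-5) + 0 = 14

Answer: 14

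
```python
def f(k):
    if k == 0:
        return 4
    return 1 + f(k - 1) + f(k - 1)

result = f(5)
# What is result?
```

f(k) = 1 + 2·f(k-1), f(0)=4. Closed form: (4+1)·2^5 - 1 = 159.

Answer: 159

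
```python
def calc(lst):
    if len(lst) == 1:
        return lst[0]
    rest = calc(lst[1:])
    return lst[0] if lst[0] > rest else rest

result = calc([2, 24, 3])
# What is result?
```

Recursive max over [2, 24, 3] = 24

Answer: 24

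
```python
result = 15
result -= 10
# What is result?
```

Trace:
`result = 15` → result = 15
`result -= 10` → result = 5
So result = 5

Answer: 5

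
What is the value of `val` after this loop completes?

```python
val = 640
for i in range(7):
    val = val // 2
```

Halve 7 times: 640 // 2^7 = 5
`val` takes the values: 640 → 320 → 160 → 80 → 40 → 20 → 10 → 5

Answer: 5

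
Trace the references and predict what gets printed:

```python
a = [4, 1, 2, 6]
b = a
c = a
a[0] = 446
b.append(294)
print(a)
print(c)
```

Key concept: multiple aliases.
Step by step:
`a = [4, 1, 2, 6]` → a = [4, 1, 2, 6]
`b = a` → b = [4, 1, 2, 6] (same object as a)
`c = a` → c = [4, 1, 2, 6] (same object as a, b)
`a[0] = 446` → a = [446, 1, 2, 6] (same object as b, c); b = [446, 1, 2, 6] (same object as a, c); c = [446, 1, 2, 6] (same object as a, b)
`b.append(294)` → a = [446, 1, 2, 6, 294] (same object as b, c); b = [446, 1, 2, 6, 294] (same object as a, c); c = [446, 1, 2, 6, 294] (same object as a, b)
`print(a)` → prints [446, 1, 2, 6, 294]
`print(c)` → prints [446, 1, 2, 6, 294]

Answer:
[446, 1, 2, 6, 294]
[446, 1, 2, 6, 294]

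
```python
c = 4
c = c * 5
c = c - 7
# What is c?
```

Trace:
`c = 4` → c = 4
`c = c * 5` → c = 20
`c = c - 7` → c = 13
So c = 13

Answer: 13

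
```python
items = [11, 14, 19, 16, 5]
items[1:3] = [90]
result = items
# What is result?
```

Trace:
`items = [11, 14, 19, 16, 5]` → items = [11, 14, 19, 16, 5]
`items[1:3] = [90]` → items = [11, 90, 16, 5]
`result = items` → result = [11, 90, 16, 5]
So result = [11, 90, 16, 5]

Answer: [11, 90, 16, 5]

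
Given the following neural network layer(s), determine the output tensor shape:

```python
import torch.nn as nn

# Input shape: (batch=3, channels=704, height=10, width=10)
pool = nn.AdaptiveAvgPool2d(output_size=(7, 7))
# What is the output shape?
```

Input: (3, 704, 10, 10) -> Output: (3, 704, 7, 7)

Answer: (3, 704, 7, 7)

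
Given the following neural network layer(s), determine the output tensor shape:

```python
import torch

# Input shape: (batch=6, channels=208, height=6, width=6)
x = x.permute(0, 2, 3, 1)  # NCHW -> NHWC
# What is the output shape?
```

Input: (6, 208, 6, 6) -> Output: (6, 6, 6, 208)

Answer: (6, 6, 6, 208)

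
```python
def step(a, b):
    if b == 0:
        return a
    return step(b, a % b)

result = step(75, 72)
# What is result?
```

step(75, 72) -> step(72, 3) -> step(3, 0) -> 3

Answer: 3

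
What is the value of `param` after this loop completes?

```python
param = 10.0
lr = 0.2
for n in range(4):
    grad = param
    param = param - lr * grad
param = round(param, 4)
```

Gradient descent: w = 10.0 * (1 - 0.2)^4
`param` takes the values: 10.0 → 8.0 → 6.4 → 5.12 → 4.096

Answer: 4.096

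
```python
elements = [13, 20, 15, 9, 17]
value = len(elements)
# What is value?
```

Trace:
`elements = [13, 20, 15, 9, 17]` → elements = [13, 20, 15, 9, 17]
`value = len(elements)` → value = 5
So value = 5

Answer: 5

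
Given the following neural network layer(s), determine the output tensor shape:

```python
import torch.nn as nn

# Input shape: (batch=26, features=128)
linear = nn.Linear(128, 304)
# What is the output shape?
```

Input: (26, 128) -> Output: (26, 304)

Answer: (26, 304)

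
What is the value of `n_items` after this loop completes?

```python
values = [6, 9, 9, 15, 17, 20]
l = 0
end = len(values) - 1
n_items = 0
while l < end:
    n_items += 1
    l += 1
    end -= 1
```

Iterations until pointers meet (list length 6)
`n_items` takes the values: 0 → 1 → 2 → 3

Answer: 3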